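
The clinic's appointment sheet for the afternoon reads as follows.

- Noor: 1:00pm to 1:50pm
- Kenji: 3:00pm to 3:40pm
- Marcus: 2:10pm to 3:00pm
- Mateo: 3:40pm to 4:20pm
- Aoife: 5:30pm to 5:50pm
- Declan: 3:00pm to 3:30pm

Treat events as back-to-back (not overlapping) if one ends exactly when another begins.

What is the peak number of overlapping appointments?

Walk through starts and ends in time order (an end at T is processed before a start at T):
1:00pm start Noor → 1
1:50pm end Noor → 0
2:10pm start Marcus → 1
3:00pm end Marcus → 0
3:00pm start Declan → 1
3:00pm start Kenji → 2
3:30pm end Declan → 1
3:40pm end Kenji → 0
3:40pm start Mateo → 1
4:20pm end Mateo → 0
5:30pm start Aoife → 1
5:50pm end Aoife → 0
Peak is 2, at 3:00pm (Declan, Kenji).

2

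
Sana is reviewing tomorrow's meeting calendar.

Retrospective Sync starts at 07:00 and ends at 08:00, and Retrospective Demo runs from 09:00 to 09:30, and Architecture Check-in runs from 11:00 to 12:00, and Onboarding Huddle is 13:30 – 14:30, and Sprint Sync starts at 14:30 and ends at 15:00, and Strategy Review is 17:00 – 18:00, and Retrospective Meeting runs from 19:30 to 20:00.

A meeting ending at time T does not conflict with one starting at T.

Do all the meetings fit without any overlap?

Check each pair: they overlap iff neither finishes before the other starts.
Sorted by start: Retrospective Sync, Retrospective Demo, Architecture Check-in, Onboarding Huddle, Sprint Sync, Strategy Review, Retrospective Meeting.
Retrospective Demo starts after Retrospective Sync ends — done with Retrospective Sync.
Architecture Check-in starts after Retrospective Demo ends — done with Retrospective Demo.
Onboarding Huddle starts after Architecture Check-in ends — done with Architecture Check-in.
Sprint Sync starts exactly when Onboarding Huddle ends (back-to-back, no overlap) — done with Onboarding Huddle.
Strategy Review starts after Sprint Sync ends — done with Sprint Sync.
Retrospective Meeting starts after Strategy Review ends.
Every pair is clear; the schedule has no overlaps.

Yes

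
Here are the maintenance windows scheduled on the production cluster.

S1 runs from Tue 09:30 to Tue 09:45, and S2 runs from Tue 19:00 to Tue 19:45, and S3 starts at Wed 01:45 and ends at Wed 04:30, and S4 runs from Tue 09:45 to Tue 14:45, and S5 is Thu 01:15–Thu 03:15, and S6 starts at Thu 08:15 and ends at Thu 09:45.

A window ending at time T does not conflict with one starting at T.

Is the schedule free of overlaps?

Sorted by start: S1, S4, S2, S3, S5, S6.
S4 starts exactly when S1 ends (back-to-back, no overlap) — done with S1.
S2 starts after S4 ends — done with S4.
S3 starts after S2 ends — done with S2.
S5 starts after S3 ends — done with S3.
S6 starts after S5 ends.
Every pair is clear; the schedule has no overlaps.

Yes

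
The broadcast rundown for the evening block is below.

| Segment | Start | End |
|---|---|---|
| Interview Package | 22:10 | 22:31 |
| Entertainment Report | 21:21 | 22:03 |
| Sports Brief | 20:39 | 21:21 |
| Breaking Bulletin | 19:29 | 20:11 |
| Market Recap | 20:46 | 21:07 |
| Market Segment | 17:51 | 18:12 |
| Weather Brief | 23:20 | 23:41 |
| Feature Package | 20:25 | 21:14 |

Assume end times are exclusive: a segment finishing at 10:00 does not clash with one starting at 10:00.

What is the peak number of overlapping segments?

Walk through starts and ends in time order (an end at T is processed before a start at T):
17:51 start Market Segment → 1
18:12 end Market Segment → 0
19:29 start Breaking Bulletin → 1
20:11 end Breaking Bulletin → 0
20:25 start Feature Package → 1
20:39 start Sports Brief → 2
20:46 start Market Recap → 3
21:07 end Market Recap → 2
21:14 end Feature Package → 1
21:21 end Sports Brief → 0
21:21 start Entertainment Report → 1
22:03 end Entertainment Report → 0
22:10 start Interview Package → 1
22:31 end Interview Package → 0
23:20 start Weather Brief → 1
23:41 end Weather Brief → 0
Peak is 3, at 20:46 (Feature Package, Market Recap, Sports Brief).

3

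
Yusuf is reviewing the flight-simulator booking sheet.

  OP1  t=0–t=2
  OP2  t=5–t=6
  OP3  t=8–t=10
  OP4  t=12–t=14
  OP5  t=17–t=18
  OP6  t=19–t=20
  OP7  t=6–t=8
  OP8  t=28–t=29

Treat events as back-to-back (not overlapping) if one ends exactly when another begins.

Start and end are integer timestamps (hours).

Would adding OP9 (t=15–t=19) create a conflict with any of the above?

Yes — it overlaps OP5

OP1: ends t=2 at or before OP9 starts t=15 → clear.
OP2: ends t=6 at or before OP9 starts t=15 → clear.
OP7: ends t=8 at or before OP9 starts t=15 → clear.
OP3: ends t=10 at or before OP9 starts t=15 → clear.
OP4: ends t=14 at or before OP9 starts t=15 → clear.
OP5: starts t=17 before OP9 ends t=19, and ends t=18 after OP9 starts t=15 → overlap.
OP6: starts t=19 at or after OP9 ends t=19 → clear.
OP8: starts t=28 at or after OP9 ends t=19 → clear.
OP9 overlaps OP5.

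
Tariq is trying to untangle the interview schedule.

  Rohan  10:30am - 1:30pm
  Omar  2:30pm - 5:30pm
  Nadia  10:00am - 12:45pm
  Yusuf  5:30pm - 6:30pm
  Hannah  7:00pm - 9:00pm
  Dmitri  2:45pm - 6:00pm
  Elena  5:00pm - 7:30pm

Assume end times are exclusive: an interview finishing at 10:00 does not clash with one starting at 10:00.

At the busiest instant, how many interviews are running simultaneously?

Sort all start/end points and keep a running count:
10:00am start Nadia → 1
10:30am start Rohan → 2
12:45pm end Nadia → 1
1:30pm end Rohan → 0
2:30pm start Omar → 1
2:45pm start Dmitri → 2
5:00pm start Elena → 3
5:30pm end Omar → 2
5:30pm start Yusuf → 3
6:00pm end Dmitri → 2
6:30pm end Yusuf → 1
7:00pm start Hannah → 2
7:30pm end Elena → 1
9:00pm end Hannah → 0
Peak is 3, at 5:00pm (Dmitri, Elena, Omar).

3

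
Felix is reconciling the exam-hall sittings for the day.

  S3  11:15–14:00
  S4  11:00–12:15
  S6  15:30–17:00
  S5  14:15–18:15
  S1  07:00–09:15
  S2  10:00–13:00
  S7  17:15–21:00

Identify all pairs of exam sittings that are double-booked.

S2 & S3, S2 & S4, S3 & S4, S5 & S6, S5 & S7

Two intervals overlap when each starts before the other ends.
Sorted by start: S1, S2, S4, S3, S5, S6, S7.
S2 starts after S1 ends — done with S1.
S4 starts before S2 ends → S2 and S4 overlap.
S3 starts before S2 ends → S2 and S3 overlap.
S5 starts after S2 ends — done with S2.
S3 starts before S4 ends → S4 and S3 overlap.
S5 starts after S4 ends — done with S4.
S5 starts after S3 ends — done with S3.
S6 starts before S5 ends → S5 and S6 overlap.
S7 starts before S5 ends → S5 and S7 overlap.
S7 starts after S6 ends.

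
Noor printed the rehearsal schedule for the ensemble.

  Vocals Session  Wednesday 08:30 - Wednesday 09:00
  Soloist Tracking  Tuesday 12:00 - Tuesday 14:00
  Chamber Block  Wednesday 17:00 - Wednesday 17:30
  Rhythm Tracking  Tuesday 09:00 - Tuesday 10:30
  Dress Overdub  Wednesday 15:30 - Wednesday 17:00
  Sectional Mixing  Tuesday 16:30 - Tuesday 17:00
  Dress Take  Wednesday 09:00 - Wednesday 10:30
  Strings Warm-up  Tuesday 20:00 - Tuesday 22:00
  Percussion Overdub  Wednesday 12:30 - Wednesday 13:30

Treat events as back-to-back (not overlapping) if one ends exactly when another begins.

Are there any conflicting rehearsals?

No

Sorted by start: Rhythm Tracking, Soloist Tracking, Sectional Mixing, Strings Warm-up, Vocals Session, Dress Take, Percussion Overdub, Dress Overdub, Chamber Block.
Soloist Tracking starts after Rhythm Tracking ends, so Rhythm Tracking has no further overlaps.
Sectional Mixing starts after Soloist Tracking ends, so Soloist Tracking has no further overlaps.
Strings Warm-up starts after Sectional Mixing ends, so Sectional Mixing has no further overlaps.
Vocals Session starts after Strings Warm-up ends, so Strings Warm-up has no further overlaps.
Dress Take starts exactly when Vocals Session ends (back-to-back, no overlap), so Vocals Session has no further overlaps.
Percussion Overdub starts after Dress Take ends, so Dress Take has no further overlaps.
Dress Overdub starts after Percussion Overdub ends, so Percussion Overdub has no further overlaps.
Chamber Block starts exactly when Dress Overdub ends (back-to-back, no overlap).
Every pair is clear; the schedule has no overlaps.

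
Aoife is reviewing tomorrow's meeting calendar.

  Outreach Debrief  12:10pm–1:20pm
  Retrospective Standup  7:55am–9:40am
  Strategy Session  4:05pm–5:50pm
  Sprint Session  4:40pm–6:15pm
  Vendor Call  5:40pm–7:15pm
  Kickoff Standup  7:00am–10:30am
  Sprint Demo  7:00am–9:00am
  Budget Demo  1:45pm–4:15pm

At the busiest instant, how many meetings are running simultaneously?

3

Sort all start/end points and keep a running count:
7:00am start Kickoff Standup → 1
7:00am start Sprint Demo → 2
7:55am start Retrospective Standup → 3
9:00am end Sprint Demo → 2
9:40am end Retrospective Standup → 1
10:30am end Kickoff Standup → 0
12:10pm start Outreach Debrief → 1
1:20pm end Outreach Debrief → 0
1:45pm start Budget Demo → 1
4:05pm start Strategy Session → 2
4:15pm end Budget Demo → 1
4:40pm start Sprint Session → 2
5:40pm start Vendor Call → 3
5:50pm end Strategy Session → 2
6:15pm end Sprint Session → 1
7:15pm end Vendor Call → 0
Peak is 3, at 7:55am (Kickoff Standup, Retrospective Standup, Sprint Demo).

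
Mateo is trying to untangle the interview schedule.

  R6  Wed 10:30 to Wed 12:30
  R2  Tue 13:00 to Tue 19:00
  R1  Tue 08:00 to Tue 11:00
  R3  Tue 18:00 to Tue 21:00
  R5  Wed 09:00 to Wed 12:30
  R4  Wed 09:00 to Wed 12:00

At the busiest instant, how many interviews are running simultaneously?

Walk through starts and ends in time order (an end at T is processed before a start at T):
Tue 08:00 start R1 → 1
Tue 11:00 end R1 → 0
Tue 13:00 start R2 → 1
Tue 18:00 start R3 → 2
Tue 19:00 end R2 → 1
Tue 21:00 end R3 → 0
Wed 09:00 start R4 → 1
Wed 09:00 start R5 → 2
Wed 10:30 start R6 → 3
Wed 12:00 end R4 → 2
Wed 12:30 end R5 → 1
Wed 12:30 end R6 → 0
Peak is 3, at Wed 10:30 (R4, R5, R6).

3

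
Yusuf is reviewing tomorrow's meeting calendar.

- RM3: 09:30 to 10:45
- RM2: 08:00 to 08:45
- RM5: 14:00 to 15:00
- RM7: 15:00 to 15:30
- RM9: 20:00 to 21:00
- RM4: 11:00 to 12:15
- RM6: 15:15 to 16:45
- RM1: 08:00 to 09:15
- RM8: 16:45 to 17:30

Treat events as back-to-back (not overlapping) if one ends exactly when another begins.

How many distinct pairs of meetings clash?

2

Sorted by start: RM1, RM2, RM3, RM4, RM5, RM7, RM6, RM8, RM9.
RM2 starts before RM1 ends → RM1 and RM2 overlap.
RM3 starts after RM1 ends, so nothing later overlaps RM1 either.
RM3 starts after RM2 ends, so nothing later overlaps RM2 either.
RM4 starts after RM3 ends, so nothing later overlaps RM3 either.
RM5 starts after RM4 ends, so nothing later overlaps RM4 either.
RM7 starts exactly when RM5 ends (back-to-back, no overlap), so nothing later overlaps RM5 either.
RM6 starts before RM7 ends → RM7 and RM6 overlap.
RM8 starts after RM7 ends, so nothing later overlaps RM7 either.
RM8 starts exactly when RM6 ends (back-to-back, no overlap), so nothing later overlaps RM6 either.
RM9 starts after RM8 ends.
Overlapping pairs: RM1 & RM2, RM6 & RM7 — 2 in total.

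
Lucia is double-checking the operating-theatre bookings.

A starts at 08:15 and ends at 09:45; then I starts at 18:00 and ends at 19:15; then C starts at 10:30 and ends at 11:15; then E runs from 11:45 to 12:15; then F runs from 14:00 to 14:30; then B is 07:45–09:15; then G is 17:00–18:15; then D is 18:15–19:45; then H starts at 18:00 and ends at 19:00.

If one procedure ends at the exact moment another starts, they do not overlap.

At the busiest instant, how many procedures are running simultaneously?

Sort all start/end points and keep a running count:
07:45 start B → 1
08:15 start A → 2
09:15 end B → 1
09:45 end A → 0
10:30 start C → 1
11:15 end C → 0
11:45 start E → 1
12:15 end E → 0
14:00 start F → 1
14:30 end F → 0
17:00 start G → 1
18:00 start H → 2
18:00 start I → 3
18:15 end G → 2
18:15 start D → 3
19:00 end H → 2
19:15 end I → 1
19:45 end D → 0
Peak is 3, at 18:00 (G, H, I).

3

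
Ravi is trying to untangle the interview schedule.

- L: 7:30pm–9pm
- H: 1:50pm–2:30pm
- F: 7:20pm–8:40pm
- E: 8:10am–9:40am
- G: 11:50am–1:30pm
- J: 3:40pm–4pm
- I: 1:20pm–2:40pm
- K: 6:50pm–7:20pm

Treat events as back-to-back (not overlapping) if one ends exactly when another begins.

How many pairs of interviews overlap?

Sorted by start: E, G, I, H, J, K, F, L.
G starts after E ends, so E has no further overlaps.
I starts before G ends → G and I overlap.
H starts after G ends, so G has no further overlaps.
H starts before I ends → I and H overlap.
J starts after I ends, so I has no further overlaps.
J starts after H ends, so H has no further overlaps.
K starts after J ends, so J has no further overlaps.
F starts exactly when K ends (back-to-back, no overlap), so K has no further overlaps.
L starts before F ends → F and L overlap.
Overlapping pairs: F & L, G & I, H & I — 3 in total.

3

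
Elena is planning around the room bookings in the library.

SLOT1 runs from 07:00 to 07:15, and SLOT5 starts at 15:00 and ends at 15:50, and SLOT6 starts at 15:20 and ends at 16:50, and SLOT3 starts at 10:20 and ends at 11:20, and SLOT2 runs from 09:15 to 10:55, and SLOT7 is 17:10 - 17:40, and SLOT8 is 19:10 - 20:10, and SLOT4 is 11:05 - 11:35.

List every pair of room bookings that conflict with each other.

Sorted by start: SLOT1, SLOT2, SLOT3, SLOT4, SLOT5, SLOT6, SLOT7, SLOT8.
SLOT2 starts after SLOT1 ends, so SLOT1 has no further overlaps.
SLOT3 starts before SLOT2 ends → SLOT2 and SLOT3 overlap.
SLOT4 starts after SLOT2 ends, so SLOT2 has no further overlaps.
SLOT4 starts before SLOT3 ends → SLOT3 and SLOT4 overlap.
SLOT5 starts after SLOT3 ends, so SLOT3 has no further overlaps.
SLOT5 starts after SLOT4 ends, so SLOT4 has no further overlaps.
SLOT6 starts before SLOT5 ends → SLOT5 and SLOT6 overlap.
SLOT7 starts after SLOT5 ends, so SLOT5 has no further overlaps.
SLOT7 starts after SLOT6 ends, so SLOT6 has no further overlaps.
SLOT8 starts after SLOT7 ends.

SLOT2 & SLOT3, SLOT3 & SLOT4, SLOT5 & SLOT6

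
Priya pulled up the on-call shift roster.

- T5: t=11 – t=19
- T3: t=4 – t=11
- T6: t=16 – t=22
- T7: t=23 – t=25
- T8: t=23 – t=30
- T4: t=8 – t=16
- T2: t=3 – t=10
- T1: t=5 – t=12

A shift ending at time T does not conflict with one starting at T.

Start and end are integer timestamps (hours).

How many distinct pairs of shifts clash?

Sorted by start: T2, T3, T1, T4, T5, T6, T7, T8.
T3 starts before T2 ends → T2 and T3 overlap.
T1 starts before T2 ends → T2 and T1 overlap.
T4 starts before T2 ends → T2 and T4 overlap.
T5 starts after T2 ends — done with T2.
T1 starts before T3 ends → T3 and T1 overlap.
T4 starts before T3 ends → T3 and T4 overlap.
T5 starts exactly when T3 ends (back-to-back, no overlap) — done with T3.
T4 starts before T1 ends → T1 and T4 overlap.
T5 starts before T1 ends → T1 and T5 overlap.
T6 starts after T1 ends — done with T1.
T5 starts before T4 ends → T4 and T5 overlap.
T6 starts exactly when T4 ends (back-to-back, no overlap) — done with T4.
T6 starts before T5 ends → T5 and T6 overlap.
T7 starts after T5 ends — done with T5.
T7 starts after T6 ends — done with T6.
T8 starts before T7 ends → T7 and T8 overlap.
Overlapping pairs: T1 & T2, T1 & T3, T1 & T4, T1 & T5, T2 & T3, T2 & T4, T3 & T4, T4 & T5, T5 & T6, T7 & T8 — 10 in total.

10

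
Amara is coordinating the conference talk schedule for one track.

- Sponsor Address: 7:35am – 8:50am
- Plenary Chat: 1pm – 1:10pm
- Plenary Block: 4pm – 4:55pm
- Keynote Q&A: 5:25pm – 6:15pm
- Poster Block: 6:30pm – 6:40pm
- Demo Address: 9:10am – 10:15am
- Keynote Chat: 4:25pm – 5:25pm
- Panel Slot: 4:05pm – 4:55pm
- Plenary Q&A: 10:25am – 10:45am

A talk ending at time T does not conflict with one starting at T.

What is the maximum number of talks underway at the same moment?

3

Sweep the timeline, counting +1 at each start and −1 at each end (ends before starts at a tie):
7:35am start Sponsor Address → 1
8:50am end Sponsor Address → 0
9:10am start Demo Address → 1
10:15am end Demo Address → 0
10:25am start Plenary Q&A → 1
10:45am end Plenary Q&A → 0
1pm start Plenary Chat → 1
1:10pm end Plenary Chat → 0
4pm start Plenary Block → 1
4:05pm start Panel Slot → 2
4:25pm start Keynote Chat → 3
4:55pm end Panel Slot → 2
4:55pm end Plenary Block → 1
5:25pm end Keynote Chat → 0
5:25pm start Keynote Q&A → 1
6:15pm end Keynote Q&A → 0
6:30pm start Poster Block → 1
6:40pm end Poster Block → 0
Peak is 3, at 4:25pm (Keynote Chat, Panel Slot, Plenary Block).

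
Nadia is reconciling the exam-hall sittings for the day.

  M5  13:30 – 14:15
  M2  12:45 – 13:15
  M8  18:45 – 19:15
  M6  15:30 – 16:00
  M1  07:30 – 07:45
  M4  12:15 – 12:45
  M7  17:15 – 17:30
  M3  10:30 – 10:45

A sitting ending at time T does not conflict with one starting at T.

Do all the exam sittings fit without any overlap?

Two intervals overlap when each starts before the other ends.
Sorted by start: M1, M3, M4, M2, M5, M6, M7, M8.
M3 starts after M1 ends, so nothing later overlaps M1 either.
M4 starts after M3 ends, so nothing later overlaps M3 either.
M2 starts exactly when M4 ends (back-to-back, no overlap), so nothing later overlaps M4 either.
M5 starts after M2 ends, so nothing later overlaps M2 either.
M6 starts after M5 ends, so nothing later overlaps M5 either.
M7 starts after M6 ends, so nothing later overlaps M6 either.
M8 starts after M7 ends.
Every pair is clear; the schedule has no overlaps.

Yes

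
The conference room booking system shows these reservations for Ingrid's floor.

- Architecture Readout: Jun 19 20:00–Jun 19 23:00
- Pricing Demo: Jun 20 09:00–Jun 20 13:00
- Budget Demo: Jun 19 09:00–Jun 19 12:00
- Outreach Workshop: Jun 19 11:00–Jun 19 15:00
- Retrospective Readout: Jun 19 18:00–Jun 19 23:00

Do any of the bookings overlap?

Sorted by start: Budget Demo, Outreach Workshop, Retrospective Readout, Architecture Readout, Pricing Demo.
Outreach Workshop starts before Budget Demo ends → Budget Demo and Outreach Workshop overlap.
That's a conflict, so the schedule is not conflict-free.

Yes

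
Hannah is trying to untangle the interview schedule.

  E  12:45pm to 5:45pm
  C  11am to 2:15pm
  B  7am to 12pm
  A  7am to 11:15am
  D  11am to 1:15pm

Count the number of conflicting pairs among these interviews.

8

Sorted by start: A, B, C, D, E.
B starts before A ends → A and B overlap.
C starts before A ends → A and C overlap.
D starts before A ends → A and D overlap.
E starts after A ends.
C starts before B ends → B and C overlap.
D starts before B ends → B and D overlap.
E starts after B ends.
D starts before C ends → C and D overlap.
E starts before C ends → C and E overlap.
E starts before D ends → D and E overlap.
Overlapping pairs: A & B, A & C, A & D, B & C, B & D, C & D, C & E, D & E — 8 in total.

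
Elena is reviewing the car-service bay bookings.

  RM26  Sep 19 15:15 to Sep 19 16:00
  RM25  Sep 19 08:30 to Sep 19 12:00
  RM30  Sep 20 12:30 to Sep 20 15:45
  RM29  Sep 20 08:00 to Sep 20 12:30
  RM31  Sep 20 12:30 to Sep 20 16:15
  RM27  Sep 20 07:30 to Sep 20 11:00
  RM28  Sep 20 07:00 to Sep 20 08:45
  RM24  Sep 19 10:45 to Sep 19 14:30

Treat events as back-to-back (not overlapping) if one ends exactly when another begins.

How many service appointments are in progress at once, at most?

Sort all start/end points and keep a running count:
Sep 19 08:30 start RM25 → 1
Sep 19 10:45 start RM24 → 2
Sep 19 12:00 end RM25 → 1
Sep 19 14:30 end RM24 → 0
Sep 19 15:15 start RM26 → 1
Sep 19 16:00 end RM26 → 0
Sep 20 07:00 start RM28 → 1
Sep 20 07:30 start RM27 → 2
Sep 20 08:00 start RM29 → 3
Sep 20 08:45 end RM28 → 2
Sep 20 11:00 end RM27 → 1
Sep 20 12:30 end RM29 → 0
Sep 20 12:30 start RM30 → 1
Sep 20 12:30 start RM31 → 2
Sep 20 15:45 end RM30 → 1
Sep 20 16:15 end RM31 → 0
Peak is 3, at Sep 20 08:00 (RM27, RM28, RM29).

3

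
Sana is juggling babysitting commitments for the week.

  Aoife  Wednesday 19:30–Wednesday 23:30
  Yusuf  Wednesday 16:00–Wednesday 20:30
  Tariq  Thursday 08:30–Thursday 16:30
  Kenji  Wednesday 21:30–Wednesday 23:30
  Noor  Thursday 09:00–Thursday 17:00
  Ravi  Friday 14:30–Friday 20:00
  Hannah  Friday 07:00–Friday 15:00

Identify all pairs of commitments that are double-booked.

Aoife & Kenji, Aoife & Yusuf, Hannah & Ravi, Noor & Tariq

Two intervals overlap when each starts before the other ends.
Sorted by start: Yusuf, Aoife, Kenji, Tariq, Noor, Hannah, Ravi.
Aoife starts before Yusuf ends → Yusuf and Aoife overlap.
Kenji starts after Yusuf ends, so nothing later overlaps Yusuf either.
Kenji starts before Aoife ends → Aoife and Kenji overlap.
Tariq starts after Aoife ends, so nothing later overlaps Aoife either.
Tariq starts after Kenji ends, so nothing later overlaps Kenji either.
Noor starts before Tariq ends → Tariq and Noor overlap.
Hannah starts after Tariq ends, so nothing later overlaps Tariq either.
Hannah starts after Noor ends, so nothing later overlaps Noor either.
Ravi starts before Hannah ends → Hannah and Ravi overlap.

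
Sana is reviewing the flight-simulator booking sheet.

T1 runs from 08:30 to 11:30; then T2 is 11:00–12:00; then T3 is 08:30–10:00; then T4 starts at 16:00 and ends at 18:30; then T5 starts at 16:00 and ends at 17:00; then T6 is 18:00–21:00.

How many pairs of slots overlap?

Sorted by start: T1, T3, T2, T4, T5, T6.
T3 starts before T1 ends → T1 and T3 overlap.
T2 starts before T1 ends → T1 and T2 overlap.
T4 starts after T1 ends, so nothing later overlaps T1 either.
T2 starts after T3 ends, so nothing later overlaps T3 either.
T4 starts after T2 ends, so nothing later overlaps T2 either.
T5 starts before T4 ends → T4 and T5 overlap.
T6 starts before T4 ends → T4 and T6 overlap.
T6 starts after T5 ends.
Overlapping pairs: T1 & T2, T1 & T3, T4 & T5, T4 & T6 — 4 in total.

4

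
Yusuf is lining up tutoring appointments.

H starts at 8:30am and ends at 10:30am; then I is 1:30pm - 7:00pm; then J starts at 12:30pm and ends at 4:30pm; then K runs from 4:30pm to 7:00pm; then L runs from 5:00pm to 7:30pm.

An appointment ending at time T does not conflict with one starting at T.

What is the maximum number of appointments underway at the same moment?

Sort all start/end points and keep a running count:
8:30am start H → 1
10:30am end H → 0
12:30pm start J → 1
1:30pm start I → 2
4:30pm end J → 1
4:30pm start K → 2
5:00pm start L → 3
7:00pm end I → 2
7:00pm end K → 1
7:30pm end L → 0
Peak is 3, at 5:00pm (I, K, L).

3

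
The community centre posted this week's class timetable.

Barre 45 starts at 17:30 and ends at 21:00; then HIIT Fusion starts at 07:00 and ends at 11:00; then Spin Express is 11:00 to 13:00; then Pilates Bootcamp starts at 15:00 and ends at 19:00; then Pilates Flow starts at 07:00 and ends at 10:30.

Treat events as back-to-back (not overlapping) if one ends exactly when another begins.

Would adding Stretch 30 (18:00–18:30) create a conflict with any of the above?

Yes — it overlaps Barre 45, Pilates Bootcamp

HIIT Fusion: ends 11:00 at or before Stretch 30 starts 18:00 → clear.
Pilates Flow: ends 10:30 at or before Stretch 30 starts 18:00 → clear.
Spin Express: ends 13:00 at or before Stretch 30 starts 18:00 → clear.
Pilates Bootcamp: starts 15:00 before Stretch 30 ends 18:30, and ends 19:00 after Stretch 30 starts 18:00 → overlap.
Barre 45: starts 17:30 before Stretch 30 ends 18:30, and ends 21:00 after Stretch 30 starts 18:00 → overlap.
Stretch 30 overlaps Barre 45, Pilates Bootcamp.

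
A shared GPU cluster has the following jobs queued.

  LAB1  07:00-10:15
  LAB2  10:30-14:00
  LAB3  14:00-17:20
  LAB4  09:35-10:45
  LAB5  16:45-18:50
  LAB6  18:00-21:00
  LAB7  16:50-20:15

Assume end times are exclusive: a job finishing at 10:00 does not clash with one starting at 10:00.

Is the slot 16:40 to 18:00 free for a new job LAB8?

No — it overlaps LAB3, LAB5, LAB7

LAB1: ends 10:15 at or before LAB8 starts 16:40 → clear.
LAB4: ends 10:45 at or before LAB8 starts 16:40 → clear.
LAB2: ends 14:00 at or before LAB8 starts 16:40 → clear.
LAB3: starts 14:00 before LAB8 ends 18:00, and ends 17:20 after LAB8 starts 16:40 → overlap.
LAB5: starts 16:45 before LAB8 ends 18:00, and ends 18:50 after LAB8 starts 16:40 → overlap.
LAB7: starts 16:50 before LAB8 ends 18:00, and ends 20:15 after LAB8 starts 16:40 → overlap.
LAB6: starts 18:00 at or after LAB8 ends 18:00 → clear.
LAB8 overlaps LAB3, LAB5, LAB7.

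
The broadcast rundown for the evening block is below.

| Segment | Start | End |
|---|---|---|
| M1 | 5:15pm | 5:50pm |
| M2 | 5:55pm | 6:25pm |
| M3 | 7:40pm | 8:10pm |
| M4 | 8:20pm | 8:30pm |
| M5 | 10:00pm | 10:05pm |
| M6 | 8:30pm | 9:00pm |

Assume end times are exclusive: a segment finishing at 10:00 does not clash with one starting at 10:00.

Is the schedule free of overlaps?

Sorted by start: M1, M2, M3, M4, M6, M5.
M2 starts after M1 ends, so M1 has no further overlaps.
M3 starts after M2 ends, so M2 has no further overlaps.
M4 starts after M3 ends, so M3 has no further overlaps.
M6 starts exactly when M4 ends (back-to-back, no overlap), so M4 has no further overlaps.
M5 starts after M6 ends.
Every pair is clear; the schedule has no overlaps.

Yes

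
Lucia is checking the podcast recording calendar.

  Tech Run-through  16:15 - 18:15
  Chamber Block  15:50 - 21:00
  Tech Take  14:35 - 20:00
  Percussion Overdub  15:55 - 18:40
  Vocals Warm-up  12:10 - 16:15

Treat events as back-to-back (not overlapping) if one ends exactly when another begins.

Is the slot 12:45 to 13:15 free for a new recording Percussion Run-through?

Vocals Warm-up: starts 12:10 before Percussion Run-through ends 13:15, and ends 16:15 after Percussion Run-through starts 12:45 → overlap.
Tech Take: starts 14:35 at or after Percussion Run-through ends 13:15 → clear.
Chamber Block: starts 15:50 at or after Percussion Run-through ends 13:15 → clear.
Percussion Overdub: starts 15:55 at or after Percussion Run-through ends 13:15 → clear.
Tech Run-through: starts 16:15 at or after Percussion Run-through ends 13:15 → clear.
Percussion Run-through overlaps Vocals Warm-up.

No — it overlaps Vocals Warm-up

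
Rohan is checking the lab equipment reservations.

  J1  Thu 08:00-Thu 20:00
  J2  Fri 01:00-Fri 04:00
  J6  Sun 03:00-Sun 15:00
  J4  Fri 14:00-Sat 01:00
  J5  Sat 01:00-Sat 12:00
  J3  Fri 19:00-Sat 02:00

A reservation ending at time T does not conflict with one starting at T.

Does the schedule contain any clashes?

Yes

Sorted by start: J1, J2, J4, J3, J5, J6.
J2 starts after J1 ends; J1 is clear from here.
J4 starts after J2 ends; J2 is clear from here.
J3 starts before J4 ends → J4 and J3 overlap.
That's a conflict, so the schedule is not conflict-free.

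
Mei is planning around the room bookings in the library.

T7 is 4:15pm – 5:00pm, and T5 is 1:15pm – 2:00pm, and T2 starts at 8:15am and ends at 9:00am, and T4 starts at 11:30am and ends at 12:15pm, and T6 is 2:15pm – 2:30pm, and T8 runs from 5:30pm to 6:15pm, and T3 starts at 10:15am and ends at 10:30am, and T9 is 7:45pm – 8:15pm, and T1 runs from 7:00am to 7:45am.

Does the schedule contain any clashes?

Sorted by start: T1, T2, T3, T4, T5, T6, T7, T8, T9.
T2 starts after T1 ends; T1 is clear from here.
T3 starts after T2 ends; T2 is clear from here.
T4 starts after T3 ends; T3 is clear from here.
T5 starts after T4 ends; T4 is clear from here.
T6 starts after T5 ends; T5 is clear from here.
T7 starts after T6 ends; T6 is clear from here.
T8 starts after T7 ends; T7 is clear from here.
T9 starts after T8 ends.
Every pair is clear; the schedule has no overlaps.

No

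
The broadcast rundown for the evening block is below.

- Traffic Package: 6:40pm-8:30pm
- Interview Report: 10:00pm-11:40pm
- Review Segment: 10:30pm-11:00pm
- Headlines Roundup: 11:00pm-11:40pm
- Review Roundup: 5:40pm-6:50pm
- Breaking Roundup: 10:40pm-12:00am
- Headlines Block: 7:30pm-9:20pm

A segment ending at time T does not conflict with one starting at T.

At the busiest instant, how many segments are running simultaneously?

Walk through starts and ends in time order (an end at T is processed before a start at T):
5:40pm start Review Roundup → 1
6:40pm start Traffic Package → 2
6:50pm end Review Roundup → 1
7:30pm start Headlines Block → 2
8:30pm end Traffic Package → 1
9:20pm end Headlines Block → 0
10:00pm start Interview Report → 1
10:30pm start Review Segment → 2
10:40pm start Breaking Roundup → 3
11:00pm end Review Segment → 2
11:00pm start Headlines Roundup → 3
11:40pm end Headlines Roundup → 2
11:40pm end Interview Report → 1
12:00am end Breaking Roundup → 0
Peak is 3, at 10:40pm (Breaking Roundup, Interview Report, Review Segment).

3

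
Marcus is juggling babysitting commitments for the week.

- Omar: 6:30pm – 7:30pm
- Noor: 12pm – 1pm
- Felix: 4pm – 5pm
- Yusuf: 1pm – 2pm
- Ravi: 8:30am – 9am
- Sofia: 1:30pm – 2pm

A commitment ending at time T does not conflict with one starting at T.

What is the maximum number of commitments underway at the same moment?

Sweep the timeline, counting +1 at each start and −1 at each end (ends before starts at a tie):
8:30am start Ravi → 1
9am end Ravi → 0
12pm start Noor → 1
1pm end Noor → 0
1pm start Yusuf → 1
1:30pm start Sofia → 2
2pm end Sofia → 1
2pm end Yusuf → 0
4pm start Felix → 1
5pm end Felix → 0
6:30pm start Omar → 1
7:30pm end Omar → 0
Peak is 2, at 1:30pm (Sofia, Yusuf).

2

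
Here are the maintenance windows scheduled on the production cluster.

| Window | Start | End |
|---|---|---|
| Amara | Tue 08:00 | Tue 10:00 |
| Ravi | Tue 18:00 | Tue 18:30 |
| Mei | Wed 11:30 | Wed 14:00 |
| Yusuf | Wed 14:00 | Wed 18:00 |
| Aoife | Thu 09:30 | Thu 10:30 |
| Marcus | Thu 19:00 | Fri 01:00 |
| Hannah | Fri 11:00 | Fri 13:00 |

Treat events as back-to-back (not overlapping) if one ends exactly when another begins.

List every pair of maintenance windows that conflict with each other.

Sorted by start: Amara, Ravi, Mei, Yusuf, Aoife, Marcus, Hannah.
Ravi starts after Amara ends; Amara is clear from here.
Mei starts after Ravi ends; Ravi is clear from here.
Yusuf starts exactly when Mei ends (back-to-back, no overlap); Mei is clear from here.
Aoife starts after Yusuf ends; Yusuf is clear from here.
Marcus starts after Aoife ends; Aoife is clear from here.
Hannah starts after Marcus ends.

none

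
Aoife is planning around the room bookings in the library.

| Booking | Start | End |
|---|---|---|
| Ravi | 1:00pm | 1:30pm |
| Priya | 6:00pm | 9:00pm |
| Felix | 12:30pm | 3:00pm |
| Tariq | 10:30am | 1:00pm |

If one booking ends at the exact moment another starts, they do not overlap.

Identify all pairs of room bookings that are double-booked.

Two intervals overlap when each starts before the other ends.
Sorted by start: Tariq, Felix, Ravi, Priya.
Felix starts before Tariq ends → Tariq and Felix overlap.
Ravi starts exactly when Tariq ends (back-to-back, no overlap); Tariq is clear from here.
Ravi starts before Felix ends → Felix and Ravi overlap.
Priya starts after Felix ends.
Priya starts after Ravi ends.

Felix & Ravi, Felix & Tariq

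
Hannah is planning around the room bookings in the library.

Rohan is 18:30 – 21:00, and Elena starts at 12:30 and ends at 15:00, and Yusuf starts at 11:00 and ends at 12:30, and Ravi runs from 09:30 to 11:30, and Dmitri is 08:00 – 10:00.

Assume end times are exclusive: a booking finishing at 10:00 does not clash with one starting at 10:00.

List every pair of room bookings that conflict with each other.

Dmitri & Ravi, Ravi & Yusuf

Two intervals overlap when each starts before the other ends.
Sorted by start: Dmitri, Ravi, Yusuf, Elena, Rohan.
Ravi starts before Dmitri ends → Dmitri and Ravi overlap.
Yusuf starts after Dmitri ends, so Dmitri has no further overlaps.
Yusuf starts before Ravi ends → Ravi and Yusuf overlap.
Elena starts after Ravi ends, so Ravi has no further overlaps.
Elena starts exactly when Yusuf ends (back-to-back, no overlap), so Yusuf has no further overlaps.
Rohan starts after Elena ends.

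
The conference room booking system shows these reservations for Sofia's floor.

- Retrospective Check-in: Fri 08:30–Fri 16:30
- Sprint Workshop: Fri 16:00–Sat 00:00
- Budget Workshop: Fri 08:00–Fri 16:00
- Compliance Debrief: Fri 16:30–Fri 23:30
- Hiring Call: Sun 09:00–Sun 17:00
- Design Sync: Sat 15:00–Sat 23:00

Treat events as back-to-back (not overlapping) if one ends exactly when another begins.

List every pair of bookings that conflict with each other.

Budget Workshop & Retrospective Check-in, Compliance Debrief & Sprint Workshop, Retrospective Check-in & Sprint Workshop

Sorted by start: Budget Workshop, Retrospective Check-in, Sprint Workshop, Compliance Debrief, Design Sync, Hiring Call.
Retrospective Check-in starts before Budget Workshop ends → Budget Workshop and Retrospective Check-in overlap.
Sprint Workshop starts exactly when Budget Workshop ends (back-to-back, no overlap), so Budget Workshop has no further overlaps.
Sprint Workshop starts before Retrospective Check-in ends → Retrospective Check-in and Sprint Workshop overlap.
Compliance Debrief starts exactly when Retrospective Check-in ends (back-to-back, no overlap), so Retrospective Check-in has no further overlaps.
Compliance Debrief starts before Sprint Workshop ends → Sprint Workshop and Compliance Debrief overlap.
Design Sync starts after Sprint Workshop ends, so Sprint Workshop has no further overlaps.
Design Sync starts after Compliance Debrief ends, so Compliance Debrief has no further overlaps.
Hiring Call starts after Design Sync ends.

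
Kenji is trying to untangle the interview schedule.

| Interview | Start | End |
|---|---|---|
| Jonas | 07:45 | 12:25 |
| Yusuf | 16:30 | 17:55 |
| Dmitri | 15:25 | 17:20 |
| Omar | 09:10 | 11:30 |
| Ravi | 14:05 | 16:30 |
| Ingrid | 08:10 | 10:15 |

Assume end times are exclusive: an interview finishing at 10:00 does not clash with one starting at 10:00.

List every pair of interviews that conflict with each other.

Sorted by start: Jonas, Ingrid, Omar, Ravi, Dmitri, Yusuf.
Ingrid starts before Jonas ends → Jonas and Ingrid overlap.
Omar starts before Jonas ends → Jonas and Omar overlap.
Ravi starts after Jonas ends, so nothing later overlaps Jonas either.
Omar starts before Ingrid ends → Ingrid and Omar overlap.
Ravi starts after Ingrid ends, so nothing later overlaps Ingrid either.
Ravi starts after Omar ends, so nothing later overlaps Omar either.
Dmitri starts before Ravi ends → Ravi and Dmitri overlap.
Yusuf starts exactly when Ravi ends (back-to-back, no overlap).
Yusuf starts before Dmitri ends → Dmitri and Yusuf overlap.

Dmitri & Ravi, Dmitri & Yusuf, Ingrid & Jonas, Ingrid & Omar, Jonas & Omar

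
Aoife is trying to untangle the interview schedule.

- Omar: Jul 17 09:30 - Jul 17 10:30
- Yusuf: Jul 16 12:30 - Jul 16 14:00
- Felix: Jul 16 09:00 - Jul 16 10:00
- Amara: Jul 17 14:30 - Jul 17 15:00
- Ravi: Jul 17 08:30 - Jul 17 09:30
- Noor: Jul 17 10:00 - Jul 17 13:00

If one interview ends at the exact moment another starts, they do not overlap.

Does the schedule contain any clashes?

Sorted by start: Felix, Yusuf, Ravi, Omar, Noor, Amara.
Yusuf starts after Felix ends, so nothing later overlaps Felix either.
Ravi starts after Yusuf ends, so nothing later overlaps Yusuf either.
Omar starts exactly when Ravi ends (back-to-back, no overlap), so nothing later overlaps Ravi either.
Noor starts before Omar ends → Omar and Noor overlap.
That's a conflict, so the schedule is not conflict-free.

Yes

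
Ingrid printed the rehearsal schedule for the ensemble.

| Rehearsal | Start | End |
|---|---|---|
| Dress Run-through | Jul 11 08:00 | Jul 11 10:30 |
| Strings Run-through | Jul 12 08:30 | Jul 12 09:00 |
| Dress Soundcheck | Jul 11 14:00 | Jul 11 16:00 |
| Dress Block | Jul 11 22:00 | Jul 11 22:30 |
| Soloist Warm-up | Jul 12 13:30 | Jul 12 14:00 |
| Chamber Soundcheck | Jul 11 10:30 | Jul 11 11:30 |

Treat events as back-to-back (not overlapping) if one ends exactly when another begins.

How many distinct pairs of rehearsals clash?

0

Sorted by start: Dress Run-through, Chamber Soundcheck, Dress Soundcheck, Dress Block, Strings Run-through, Soloist Warm-up.
Chamber Soundcheck starts exactly when Dress Run-through ends (back-to-back, no overlap), so nothing later overlaps Dress Run-through either.
Dress Soundcheck starts after Chamber Soundcheck ends, so nothing later overlaps Chamber Soundcheck either.
Dress Block starts after Dress Soundcheck ends, so nothing later overlaps Dress Soundcheck either.
Strings Run-through starts after Dress Block ends, so nothing later overlaps Dress Block either.
Soloist Warm-up starts after Strings Run-through ends.
No pair overlaps.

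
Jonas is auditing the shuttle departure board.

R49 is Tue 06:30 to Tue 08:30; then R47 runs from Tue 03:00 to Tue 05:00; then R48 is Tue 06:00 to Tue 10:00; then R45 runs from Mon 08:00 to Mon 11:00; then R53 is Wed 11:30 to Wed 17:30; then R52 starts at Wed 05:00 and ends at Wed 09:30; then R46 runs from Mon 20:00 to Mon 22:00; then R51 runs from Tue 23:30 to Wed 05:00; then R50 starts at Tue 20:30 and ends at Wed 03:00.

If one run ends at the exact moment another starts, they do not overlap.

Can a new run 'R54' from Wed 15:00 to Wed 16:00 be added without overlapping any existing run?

No — it overlaps R53

R45: ends Mon 11:00 at or before R54 starts Wed 15:00 → clear.
R46: ends Mon 22:00 at or before R54 starts Wed 15:00 → clear.
R47: ends Tue 05:00 at or before R54 starts Wed 15:00 → clear.
R48: ends Tue 10:00 at or before R54 starts Wed 15:00 → clear.
R49: ends Tue 08:30 at or before R54 starts Wed 15:00 → clear.
R50: ends Wed 03:00 at or before R54 starts Wed 15:00 → clear.
R51: ends Wed 05:00 at or before R54 starts Wed 15:00 → clear.
R52: ends Wed 09:30 at or before R54 starts Wed 15:00 → clear.
R53: starts Wed 11:30 before R54 ends Wed 16:00, and ends Wed 17:30 after R54 starts Wed 15:00 → overlap.
R54 overlaps R53.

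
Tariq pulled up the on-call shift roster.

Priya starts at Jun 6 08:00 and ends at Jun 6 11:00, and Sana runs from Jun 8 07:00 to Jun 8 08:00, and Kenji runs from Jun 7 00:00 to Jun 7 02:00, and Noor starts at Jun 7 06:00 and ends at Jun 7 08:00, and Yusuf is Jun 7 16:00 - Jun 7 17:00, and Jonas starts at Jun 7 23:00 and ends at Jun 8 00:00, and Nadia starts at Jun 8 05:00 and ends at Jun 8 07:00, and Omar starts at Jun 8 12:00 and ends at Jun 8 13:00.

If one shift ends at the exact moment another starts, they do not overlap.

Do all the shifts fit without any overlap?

Yes

Sorted by start: Priya, Kenji, Noor, Yusuf, Jonas, Nadia, Sana, Omar.
Kenji starts after Priya ends, so Priya has no further overlaps.
Noor starts after Kenji ends, so Kenji has no further overlaps.
Yusuf starts after Noor ends, so Noor has no further overlaps.
Jonas starts after Yusuf ends, so Yusuf has no further overlaps.
Nadia starts after Jonas ends, so Jonas has no further overlaps.
Sana starts exactly when Nadia ends (back-to-back, no overlap), so Nadia has no further overlaps.
Omar starts after Sana ends.
Every pair is clear; the schedule has no overlaps.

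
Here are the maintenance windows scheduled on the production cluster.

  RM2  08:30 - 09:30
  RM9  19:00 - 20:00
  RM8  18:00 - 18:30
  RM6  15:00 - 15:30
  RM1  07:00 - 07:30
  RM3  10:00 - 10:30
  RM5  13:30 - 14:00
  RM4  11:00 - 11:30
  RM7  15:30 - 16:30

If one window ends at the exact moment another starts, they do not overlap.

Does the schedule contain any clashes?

Sorted by start: RM1, RM2, RM3, RM4, RM5, RM6, RM7, RM8, RM9.
RM2 starts after RM1 ends; RM1 is clear from here.
RM3 starts after RM2 ends; RM2 is clear from here.
RM4 starts after RM3 ends; RM3 is clear from here.
RM5 starts after RM4 ends; RM4 is clear from here.
RM6 starts after RM5 ends; RM5 is clear from here.
RM7 starts exactly when RM6 ends (back-to-back, no overlap); RM6 is clear from here.
RM8 starts after RM7 ends; RM7 is clear from here.
RM9 starts after RM8 ends.
Every pair is clear; the schedule has no overlaps.

No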